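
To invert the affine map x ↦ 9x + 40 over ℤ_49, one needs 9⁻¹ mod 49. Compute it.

11

Run Euclid on (49, 9):
49 = 5·9 + 4
9 = 2·4 + 1
4 = 4·1 + 0
The gcd is 1. Working backward:
1 = 9 − 2·4
1 = −2·49 + 11·9
So 9·11 ≡ 1 (mod 49).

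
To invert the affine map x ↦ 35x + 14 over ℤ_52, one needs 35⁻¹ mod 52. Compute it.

3

Run Euclid on (52, 35):
52 = 1*35 + 17
35 = 2*17 + 1
17 = 17*1 + 0
gcd = 1, so the inverse exists. Back-substitute:
1 = 35 − 2·17
1 = −2·52 + 3·35
So 35·3 ≡ 1 (mod 52).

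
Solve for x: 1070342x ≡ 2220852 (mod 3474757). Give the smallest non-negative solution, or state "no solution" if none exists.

no solution

gcd(1070342, 3474757):
3474757 = 3·1070342 + 263731
1070342 = 4·263731 + 15418
263731 = 17·15418 + 1625
15418 = 9·1625 + 793
1625 = 2·793 + 39
793 = 20·39 + 13
39 = 3·13 + 0
gcd = 13, but 13 ∤ 2220852, so the congruence has no solution.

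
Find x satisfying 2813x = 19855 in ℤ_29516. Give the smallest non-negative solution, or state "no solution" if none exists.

91

First find gcd(2813, 29516):
29516 = 10·2813 + 1386
2813 = 2·1386 + 41
1386 = 33·41 + 33
41 = 1·33 + 8
33 = 4·8 + 1
8 = 8·1 + 0
gcd = 1, so a unique solution mod 29516 exists.
Back-substitute for the Bézout coefficients:
1 = 33 − 4·8
1 = −4·41 + 5·33
1 = 5·1386 − 169·41
1 = −169·2813 + 343·1386
1 = 343·29516 − 3599·2813
So 2813·(-3599) ≡ 1 (mod 29516), giving 2813⁻¹ ≡ 25917.
x ≡ 2813⁻¹·19855 ≡ 25917·19855 ≡ 91 (mod 29516).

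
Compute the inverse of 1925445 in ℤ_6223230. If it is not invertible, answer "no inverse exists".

Euclidean algorithm on 6223230, 1925445:
6223230 = 3*1925445 + 446895
1925445 = 4*446895 + 137865
446895 = 3*137865 + 33300
137865 = 4*33300 + 4665
33300 = 7*4665 + 645
4665 = 7*645 + 150
645 = 4*150 + 45
150 = 3*45 + 15
45 = 3*15 + 0
Since gcd = 15 > 1, 1925445 is not a unit mod 6223230.

no inverse exists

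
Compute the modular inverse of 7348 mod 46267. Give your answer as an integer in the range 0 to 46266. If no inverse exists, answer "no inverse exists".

gcd(46267, 7348) by repeated division:
46267 = 6*7348 + 2179
7348 = 3*2179 + 811
2179 = 2*811 + 557
811 = 1*557 + 254
557 = 2*254 + 49
254 = 5*49 + 9
49 = 5*9 + 4
9 = 2*4 + 1
4 = 4*1 + 0
Since gcd(7348, 46267) = 1, back-substitute to write 1 as a combination:
1 = 9 − 2·4
1 = −2·49 + 11·9
1 = 11·254 − 57·49
1 = −57·557 + 125·254
1 = 125·811 − 182·557
1 = −182·2179 + 489·811
1 = 489·7348 − 1649·2179
1 = −1649·46267 + 10383·7348
So 7348·10383 ≡ 1 (mod 46267).

10383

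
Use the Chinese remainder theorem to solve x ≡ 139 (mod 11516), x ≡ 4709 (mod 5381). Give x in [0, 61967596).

Write x = 139 + 11516·k. Then 11516·k ≡ 4709 − 139 ≡ 4570 (mod 5381).
Need 11516⁻¹ mod 5381. Extended Euclid on (5381, 754):
5381 = 7×754 + 103
754 = 7×103 + 33
103 = 3×33 + 4
33 = 8×4 + 1
4 = 4×1 + 0
Back-substitute:
1 = 33 − 8·4
1 = −8·103 + 25·33
1 = 25·754 − 183·103
1 = −183·5381 + 1306·754
11516⁻¹ ≡ 1306 (mod 5381), so k ≡ 1306·4570 ≡ 891 (mod 5381).
x = 139 + 11516·891 = 10260895.

10260895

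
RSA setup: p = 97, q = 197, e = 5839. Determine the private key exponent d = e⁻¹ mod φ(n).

15919

φ(n) = (p−1)(q−1) = 96·196 = 18816.
Need d with 5839·d ≡ 1 (mod 18816). Apply the extended Euclidean algorithm:
18816 = 3·5839 + 1299
5839 = 4·1299 + 643
1299 = 2·643 + 13
643 = 49·13 + 6
13 = 2·6 + 1
6 = 6·1 + 0
Back-substitute:
1 = 13 − 2·6
1 = −2·643 + 99·13
1 = 99·1299 − 200·643
1 = −200·5839 + 899·1299
1 = 899·18816 − 2897·5839
So 5839·(-2897) ≡ 1 (mod 18816), hence d ≡ -2897 ≡ 15919 (mod 18816).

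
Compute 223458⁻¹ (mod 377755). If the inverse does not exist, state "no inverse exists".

gcd(377755, 223458) by repeated division:
377755 = 1·223458 + 154297
223458 = 1·154297 + 69161
154297 = 2·69161 + 15975
69161 = 4·15975 + 5261
15975 = 3·5261 + 192
5261 = 27·192 + 77
192 = 2·77 + 38
77 = 2·38 + 1
38 = 38·1 + 0
The gcd is 1. Working backward:
1 = 77 − 2·38
1 = −2·192 + 5·77
1 = 5·5261 − 137·192
1 = −137·15975 + 416·5261
1 = 416·69161 − 1801·15975
1 = −1801·154297 + 4018·69161
1 = 4018·223458 − 5819·154297
1 = −5819·377755 + 9837·223458
So 223458·9837 ≡ 1 (mod 377755).

9837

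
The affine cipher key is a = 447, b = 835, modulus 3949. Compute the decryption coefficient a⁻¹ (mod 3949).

2615

gcd(3949, 447) by repeated division:
3949 = 8·447 + 373
447 = 1·373 + 74
373 = 5·74 + 3
74 = 24·3 + 2
3 = 1·2 + 1
2 = 2·1 + 0
The gcd is 1. Working backward:
1 = 3 − 2
1 = −74 + 25·3
1 = 25·373 − 126·74
1 = −126·447 + 151·373
1 = 151·3949 − 1334·447
Hence 447⁻¹ ≡ -1334 ≡ 2615 (mod 3949).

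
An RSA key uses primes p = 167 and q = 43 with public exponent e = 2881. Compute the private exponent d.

121

φ(n) = (p−1)(q−1) = 166·42 = 6972.
Need d with 2881·d ≡ 1 (mod 6972). Apply the extended Euclidean algorithm:
6972 = 2×2881 + 1210
2881 = 2×1210 + 461
1210 = 2×461 + 288
461 = 1×288 + 173
288 = 1×173 + 115
173 = 1×115 + 58
115 = 1×58 + 57
58 = 1×57 + 1
57 = 57×1 + 0
Back-substitute:
1 = 58 − 57
1 = −115 + 2·58
1 = 2·173 − 3·115
1 = −3·288 + 5·173
1 = 5·461 − 8·288
1 = −8·1210 + 21·461
1 = 21·2881 − 50·1210
1 = −50·6972 + 121·2881
So 2881·121 ≡ 1 (mod 6972), hence d = 121.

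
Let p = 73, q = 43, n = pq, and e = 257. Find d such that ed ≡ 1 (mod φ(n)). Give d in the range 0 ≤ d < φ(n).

353

φ(n) = (p−1)(q−1) = 72·42 = 3024.
Need d with 257·d ≡ 1 (mod 3024). Apply the extended Euclidean algorithm:
3024 = 11*257 + 197
257 = 1*197 + 60
197 = 3*60 + 17
60 = 3*17 + 9
17 = 1*9 + 8
9 = 1*8 + 1
8 = 8*1 + 0
Back-substitute:
1 = 9 − 8
1 = −17 + 2·9
1 = 2·60 − 7·17
1 = −7·197 + 23·60
1 = 23·257 − 30·197
1 = −30·3024 + 353·257
So 257·353 ≡ 1 (mod 3024), hence d = 353.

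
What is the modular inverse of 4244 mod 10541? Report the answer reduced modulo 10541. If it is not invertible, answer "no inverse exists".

4965

gcd(10541, 4244) by repeated division:
10541 = 2×4244 + 2053
4244 = 2×2053 + 138
2053 = 14×138 + 121
138 = 1×121 + 17
121 = 7×17 + 2
17 = 8×2 + 1
2 = 2×1 + 0
Since gcd(4244, 10541) = 1, back-substitute to write 1 as a combination:
1 = 17 − 8·2
1 = −8·121 + 57·17
1 = 57·138 − 65·121
1 = −65·2053 + 967·138
1 = 967·4244 − 1999·2053
1 = −1999·10541 + 4965·4244
So 4244·4965 ≡ 1 (mod 10541).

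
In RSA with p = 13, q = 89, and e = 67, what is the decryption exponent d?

331

φ(n) = (p−1)(q−1) = 12·88 = 1056.
Need d with 67·d ≡ 1 (mod 1056). Apply the extended Euclidean algorithm:
1056 = 15×67 + 51
67 = 1×51 + 16
51 = 3×16 + 3
16 = 5×3 + 1
3 = 3×1 + 0
Back-substitute:
1 = 16 − 5·3
1 = −5·51 + 16·16
1 = 16·67 − 21·51
1 = −21·1056 + 331·67
So 67·331 ≡ 1 (mod 1056), hence d = 331.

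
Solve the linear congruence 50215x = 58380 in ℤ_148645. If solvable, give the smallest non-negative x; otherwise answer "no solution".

First find gcd(50215, 148645):
148645 = 2*50215 + 48215
50215 = 1*48215 + 2000
48215 = 24*2000 + 215
2000 = 9*215 + 65
215 = 3*65 + 20
65 = 3*20 + 5
20 = 4*5 + 0
gcd = 5 and 5 | 58380, so solutions exist. Divide through by 5: 10043x ≡ 11676 (mod 29729).
Now find 10043⁻¹ mod 29729:
29729 = 2×10043 + 9643
10043 = 1×9643 + 400
9643 = 24×400 + 43
400 = 9×43 + 13
43 = 3×13 + 4
13 = 3×4 + 1
4 = 4×1 + 0
Back-substitute:
1 = 13 − 3·4
1 = −3·43 + 10·13
1 = 10·400 − 93·43
1 = −93·9643 + 2242·400
1 = 2242·10043 − 2335·9643
1 = −2335·29729 + 6912·10043
So 10043⁻¹ ≡ 6912 (mod 29729).
Then x ≡ 6912·11676 ≡ 20006 (mod 29729); the smallest non-negative solution is x = 20006.

20006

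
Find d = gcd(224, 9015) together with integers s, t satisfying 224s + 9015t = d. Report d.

Euclidean algorithm:
9015 = 40·224 + 55
224 = 4·55 + 4
55 = 13·4 + 3
4 = 1·3 + 1
3 = 3·1 + 0
gcd(224, 9015) = 1.
Express as a combination:
1 = 4 − 3
1 = −55 + 14·4
1 = 14·224 − 57·55
1 = −57·9015 + 2294·224
So 1 = (-57)·9015 + (2294)·224.

1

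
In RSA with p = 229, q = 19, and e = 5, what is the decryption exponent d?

φ(n) = (p−1)(q−1) = 228·18 = 4104.
Need d with 5·d ≡ 1 (mod 4104). Apply the extended Euclidean algorithm:
4104 = 820×5 + 4
5 = 1×4 + 1
4 = 4×1 + 0
Back-substitute:
1 = 5 − 4
1 = −4104 + 821·5
So 5·821 ≡ 1 (mod 4104), hence d = 821.

821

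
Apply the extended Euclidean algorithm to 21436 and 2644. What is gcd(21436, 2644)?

Repeated division:
21436 = 8*2644 + 284
2644 = 9*284 + 88
284 = 3*88 + 20
88 = 4*20 + 8
20 = 2*8 + 4
8 = 2*4 + 0
gcd(21436, 2644) = 4.
Back-substituting:
4 = 20 − 2·8
4 = −2·88 + 9·20
4 = 9·284 − 29·88
4 = −29·2644 + 270·284
4 = 270·21436 − 2189·2644
So 4 = (270)·21436 + (-2189)·2644.

4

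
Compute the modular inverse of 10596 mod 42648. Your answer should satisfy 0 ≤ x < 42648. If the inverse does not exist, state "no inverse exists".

Compute gcd(10596, 42648):
42648 = 4×10596 + 264
10596 = 40×264 + 36
264 = 7×36 + 12
36 = 3×12 + 0
gcd(10596, 42648) = 12 ≠ 1, so 10596 has no multiplicative inverse modulo 42648.

no inverse exists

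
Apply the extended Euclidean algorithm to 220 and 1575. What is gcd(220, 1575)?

Apply Euclid's algorithm to 1575 and 220:
1575 = 7*220 + 35
220 = 6*35 + 10
35 = 3*10 + 5
10 = 2*5 + 0
gcd(220, 1575) = 5.
Working backward:
5 = 35 − 3·10
5 = −3·220 + 19·35
5 = 19·1575 − 136·220
So 5 = (19)·1575 + (-136)·220.

5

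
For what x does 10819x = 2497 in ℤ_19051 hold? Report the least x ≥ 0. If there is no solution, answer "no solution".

3765

First find gcd(10819, 19051):
19051 = 1·10819 + 8232
10819 = 1·8232 + 2587
8232 = 3·2587 + 471
2587 = 5·471 + 232
471 = 2·232 + 7
232 = 33·7 + 1
7 = 7·1 + 0
gcd = 1, so a unique solution mod 19051 exists.
Back-substitute for the Bézout coefficients:
1 = 232 − 33·7
1 = −33·471 + 67·232
1 = 67·2587 − 368·471
1 = −368·8232 + 1171·2587
1 = 1171·10819 − 1539·8232
1 = −1539·19051 + 2710·10819
So 10819·(2710) ≡ 1 (mod 19051), giving 10819⁻¹ ≡ 2710.
x ≡ 10819⁻¹·2497 ≡ 2710·2497 ≡ 3765 (mod 19051).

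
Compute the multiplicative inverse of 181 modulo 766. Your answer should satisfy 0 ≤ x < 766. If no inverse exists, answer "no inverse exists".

237

gcd(766, 181) by repeated division:
766 = 4·181 + 42
181 = 4·42 + 13
42 = 3·13 + 3
13 = 4·3 + 1
3 = 3·1 + 0
gcd = 1, so the inverse exists. Back-substitute:
1 = 13 − 4·3
1 = −4·42 + 13·13
1 = 13·181 − 56·42
1 = −56·766 + 237·181
So 181·237 ≡ 1 (mod 766).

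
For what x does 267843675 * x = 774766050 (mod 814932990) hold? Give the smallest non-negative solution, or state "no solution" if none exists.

19287794

First find gcd(267843675, 814932990):
814932990 = 3·267843675 + 11401965
267843675 = 23·11401965 + 5598480
11401965 = 2·5598480 + 205005
5598480 = 27·205005 + 63345
205005 = 3·63345 + 14970
63345 = 4·14970 + 3465
14970 = 4·3465 + 1110
3465 = 3·1110 + 135
1110 = 8·135 + 30
135 = 4·30 + 15
30 = 2·15 + 0
gcd = 15 and 15 | 774766050, so solutions exist. Divide through by 15: 17856245x ≡ 51651070 (mod 54328866).
Now find 17856245⁻¹ mod 54328866:
54328866 = 3·17856245 + 760131
17856245 = 23·760131 + 373232
760131 = 2·373232 + 13667
373232 = 27·13667 + 4223
13667 = 3·4223 + 998
4223 = 4·998 + 231
998 = 4·231 + 74
231 = 3·74 + 9
74 = 8·9 + 2
9 = 4·2 + 1
2 = 2·1 + 0
Back-substitute:
1 = 9 − 4·2
1 = −4·74 + 33·9
1 = 33·231 − 103·74
1 = −103·998 + 445·231
1 = 445·4223 − 1883·998
1 = −1883·13667 + 6094·4223
1 = 6094·373232 − 166421·13667
1 = −166421·760131 + 338936·373232
1 = 338936·17856245 − 7961949·760131
1 = −7961949·54328866 + 24224783·17856245
So 17856245⁻¹ ≡ 24224783 (mod 54328866).
Then x ≡ 24224783·51651070 ≡ 19287794 (mod 54328866); the smallest non-negative solution is x = 19287794.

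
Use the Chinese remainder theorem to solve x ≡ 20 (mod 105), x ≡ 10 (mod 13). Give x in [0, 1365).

335

Write x = 20 + 105·k. Then 105·k ≡ 10 − 20 ≡ 3 (mod 13).
Need 105⁻¹ mod 13. Extended Euclid on (13, 1):
13 = 13×1 + 0
105⁻¹ ≡ 1 (mod 13), so k ≡ 1·3 ≡ 3 (mod 13).
x = 20 + 105·3 = 335.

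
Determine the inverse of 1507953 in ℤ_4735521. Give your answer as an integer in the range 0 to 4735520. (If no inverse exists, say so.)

no inverse exists

Compute gcd(1507953, 4735521):
4735521 = 3*1507953 + 211662
1507953 = 7*211662 + 26319
211662 = 8*26319 + 1110
26319 = 23*1110 + 789
1110 = 1*789 + 321
789 = 2*321 + 147
321 = 2*147 + 27
147 = 5*27 + 12
27 = 2*12 + 3
12 = 4*3 + 0
Since gcd = 3 > 1, 1507953 is not a unit mod 4735521.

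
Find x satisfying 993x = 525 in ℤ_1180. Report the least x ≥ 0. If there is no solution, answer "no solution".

685

First find gcd(993, 1180):
1180 = 1*993 + 187
993 = 5*187 + 58
187 = 3*58 + 13
58 = 4*13 + 6
13 = 2*6 + 1
6 = 6*1 + 0
gcd = 1, so a unique solution mod 1180 exists.
Back-substitute for the Bézout coefficients:
1 = 13 − 2·6
1 = −2·58 + 9·13
1 = 9·187 − 29·58
1 = −29·993 + 154·187
1 = 154·1180 − 183·993
So 993·(-183) ≡ 1 (mod 1180), giving 993⁻¹ ≡ 997.
x ≡ 993⁻¹·525 ≡ 997·525 ≡ 685 (mod 1180).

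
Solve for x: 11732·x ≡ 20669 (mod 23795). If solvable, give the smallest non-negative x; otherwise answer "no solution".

First find gcd(11732, 23795):
23795 = 2·11732 + 331
11732 = 35·331 + 147
331 = 2·147 + 37
147 = 3·37 + 36
37 = 1·36 + 1
36 = 36·1 + 0
gcd = 1, so a unique solution mod 23795 exists.
Back-substitute for the Bézout coefficients:
1 = 37 − 36
1 = −147 + 4·37
1 = 4·331 − 9·147
1 = −9·11732 + 319·331
1 = 319·23795 − 647·11732
So 11732·(-647) ≡ 1 (mod 23795), giving 11732⁻¹ ≡ 23148.
x ≡ 11732⁻¹·20669 ≡ 23148·20669 ≡ 23742 (mod 23795).

23742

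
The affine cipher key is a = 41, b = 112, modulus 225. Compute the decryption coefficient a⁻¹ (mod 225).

11

Extended Euclidean algorithm:
225 = 5·41 + 20
41 = 2·20 + 1
20 = 20·1 + 0
The gcd is 1. Working backward:
1 = 41 − 2·20
1 = −2·225 + 11·41
So 41·11 ≡ 1 (mod 225).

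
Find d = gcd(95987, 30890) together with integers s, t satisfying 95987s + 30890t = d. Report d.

1

Apply Euclid's algorithm to 95987 and 30890:
95987 = 3*30890 + 3317
30890 = 9*3317 + 1037
3317 = 3*1037 + 206
1037 = 5*206 + 7
206 = 29*7 + 3
7 = 2*3 + 1
3 = 3*1 + 0
gcd(95987, 30890) = 1.
Working backward:
1 = 7 − 2·3
1 = −2·206 + 59·7
1 = 59·1037 − 297·206
1 = −297·3317 + 950·1037
1 = 950·30890 − 8847·3317
1 = −8847·95987 + 27491·30890
So 1 = (-8847)·95987 + (27491)·30890.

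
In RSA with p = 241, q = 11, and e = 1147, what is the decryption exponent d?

φ(n) = (p−1)(q−1) = 240·10 = 2400.
Need d with 1147·d ≡ 1 (mod 2400). Apply the extended Euclidean algorithm:
2400 = 2×1147 + 106
1147 = 10×106 + 87
106 = 1×87 + 19
87 = 4×19 + 11
19 = 1×11 + 8
11 = 1×8 + 3
8 = 2×3 + 2
3 = 1×2 + 1
2 = 2×1 + 0
Back-substitute:
1 = 3 − 2
1 = −8 + 3·3
1 = 3·11 − 4·8
1 = −4·19 + 7·11
1 = 7·87 − 32·19
1 = −32·106 + 39·87
1 = 39·1147 − 422·106
1 = −422·2400 + 883·1147
So 1147·883 ≡ 1 (mod 2400), hence d = 883.

883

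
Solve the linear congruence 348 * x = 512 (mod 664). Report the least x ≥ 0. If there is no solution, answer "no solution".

First find gcd(348, 664):
664 = 1×348 + 316
348 = 1×316 + 32
316 = 9×32 + 28
32 = 1×28 + 4
28 = 7×4 + 0
gcd = 4 and 4 | 512, so solutions exist. Divide through by 4: 87x ≡ 128 (mod 166).
Now find 87⁻¹ mod 166:
166 = 1*87 + 79
87 = 1*79 + 8
79 = 9*8 + 7
8 = 1*7 + 1
7 = 7*1 + 0
Back-substitute:
1 = 8 − 7
1 = −79 + 10·8
1 = 10·87 − 11·79
1 = −11·166 + 21·87
So 87⁻¹ ≡ 21 (mod 166).
Then x ≡ 21·128 ≡ 32 (mod 166); the smallest non-negative solution is x = 32.

32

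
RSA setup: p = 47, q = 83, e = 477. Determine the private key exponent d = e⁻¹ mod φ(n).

φ(n) = (p−1)(q−1) = 46·82 = 3772.
Need d with 477·d ≡ 1 (mod 3772). Apply the extended Euclidean algorithm:
3772 = 7×477 + 433
477 = 1×433 + 44
433 = 9×44 + 37
44 = 1×37 + 7
37 = 5×7 + 2
7 = 3×2 + 1
2 = 2×1 + 0
Back-substitute:
1 = 7 − 3·2
1 = −3·37 + 16·7
1 = 16·44 − 19·37
1 = −19·433 + 187·44
1 = 187·477 − 206·433
1 = −206·3772 + 1629·477
So 477·1629 ≡ 1 (mod 3772), hence d = 1629.

1629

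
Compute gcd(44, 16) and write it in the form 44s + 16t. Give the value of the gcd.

Apply Euclid's algorithm to 44 and 16:
44 = 2·16 + 12
16 = 1·12 + 4
12 = 3·4 + 0
gcd(44, 16) = 4.
Express as a combination:
4 = 16 − 12
4 = −44 + 3·16
So 4 = (-1)·44 + (3)·16.

4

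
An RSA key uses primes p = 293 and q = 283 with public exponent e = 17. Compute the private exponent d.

62969

φ(n) = (p−1)(q−1) = 292·282 = 82344.
Need d with 17·d ≡ 1 (mod 82344). Apply the extended Euclidean algorithm:
82344 = 4843×17 + 13
17 = 1×13 + 4
13 = 3×4 + 1
4 = 4×1 + 0
Back-substitute:
1 = 13 − 3·4
1 = −3·17 + 4·13
1 = 4·82344 − 19375·17
So 17·(-19375) ≡ 1 (mod 82344), hence d ≡ -19375 ≡ 62969 (mod 82344).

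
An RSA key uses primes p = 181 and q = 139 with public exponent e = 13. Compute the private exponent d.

17197

φ(n) = (p−1)(q−1) = 180·138 = 24840.
Need d with 13·d ≡ 1 (mod 24840). Apply the extended Euclidean algorithm:
24840 = 1910*13 + 10
13 = 1*10 + 3
10 = 3*3 + 1
3 = 3*1 + 0
Back-substitute:
1 = 10 − 3·3
1 = −3·13 + 4·10
1 = 4·24840 − 7643·13
So 13·(-7643) ≡ 1 (mod 24840), hence d ≡ -7643 ≡ 17197 (mod 24840).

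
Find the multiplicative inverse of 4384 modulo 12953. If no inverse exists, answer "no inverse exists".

2148

gcd(12953, 4384) by repeated division:
12953 = 2×4384 + 4185
4384 = 1×4185 + 199
4185 = 21×199 + 6
199 = 33×6 + 1
6 = 6×1 + 0
gcd = 1, so the inverse exists. Back-substitute:
1 = 199 − 33·6
1 = −33·4185 + 694·199
1 = 694·4384 − 727·4185
1 = −727·12953 + 2148·4384
So 4384·2148 ≡ 1 (mod 12953).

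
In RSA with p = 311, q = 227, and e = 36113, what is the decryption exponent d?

φ(n) = (p−1)(q−1) = 310·226 = 70060.
Need d with 36113·d ≡ 1 (mod 70060). Apply the extended Euclidean algorithm:
70060 = 1*36113 + 33947
36113 = 1*33947 + 2166
33947 = 15*2166 + 1457
2166 = 1*1457 + 709
1457 = 2*709 + 39
709 = 18*39 + 7
39 = 5*7 + 4
7 = 1*4 + 3
4 = 1*3 + 1
3 = 3*1 + 0
Back-substitute:
1 = 4 − 3
1 = −7 + 2·4
1 = 2·39 − 11·7
1 = −11·709 + 200·39
1 = 200·1457 − 411·709
1 = −411·2166 + 611·1457
1 = 611·33947 − 9576·2166
1 = −9576·36113 + 10187·33947
1 = 10187·70060 − 19763·36113
So 36113·(-19763) ≡ 1 (mod 70060), hence d ≡ -19763 ≡ 50297 (mod 70060).

50297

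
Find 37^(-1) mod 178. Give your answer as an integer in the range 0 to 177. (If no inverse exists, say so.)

Run Euclid on (178, 37):
178 = 4×37 + 30
37 = 1×30 + 7
30 = 4×7 + 2
7 = 3×2 + 1
2 = 2×1 + 0
gcd = 1, so the inverse exists. Back-substitute:
1 = 7 − 3·2
1 = −3·30 + 13·7
1 = 13·37 − 16·30
1 = −16·178 + 77·37
So 37·77 ≡ 1 (mod 178).

77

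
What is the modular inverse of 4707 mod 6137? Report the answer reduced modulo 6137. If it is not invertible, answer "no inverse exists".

Extended Euclidean algorithm:
6137 = 1·4707 + 1430
4707 = 3·1430 + 417
1430 = 3·417 + 179
417 = 2·179 + 59
179 = 3·59 + 2
59 = 29·2 + 1
2 = 2·1 + 0
gcd = 1, so the inverse exists. Back-substitute:
1 = 59 − 29·2
1 = −29·179 + 88·59
1 = 88·417 − 205·179
1 = −205·1430 + 703·417
1 = 703·4707 − 2314·1430
1 = −2314·6137 + 3017·4707
So 4707·3017 ≡ 1 (mod 6137).

3017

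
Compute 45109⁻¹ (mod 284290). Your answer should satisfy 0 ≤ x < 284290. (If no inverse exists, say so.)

144209

Run Euclid on (284290, 45109):
284290 = 6·45109 + 13636
45109 = 3·13636 + 4201
13636 = 3·4201 + 1033
4201 = 4·1033 + 69
1033 = 14·69 + 67
69 = 1·67 + 2
67 = 33·2 + 1
2 = 2·1 + 0
Since gcd(45109, 284290) = 1, back-substitute to write 1 as a combination:
1 = 67 − 33·2
1 = −33·69 + 34·67
1 = 34·1033 − 509·69
1 = −509·4201 + 2070·1033
1 = 2070·13636 − 6719·4201
1 = −6719·45109 + 22227·13636
1 = 22227·284290 − 140081·45109
So 45109·(-140081) ≡ 1 (mod 284290), and -140081 ≡ 144209 (mod 284290).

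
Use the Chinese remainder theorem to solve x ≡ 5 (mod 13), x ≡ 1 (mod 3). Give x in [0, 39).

Write x = 5 + 13·k. Then 13·k ≡ 1 − 5 ≡ 2 (mod 3).
Need 13⁻¹ mod 3. Extended Euclid on (3, 1):
3 = 3*1 + 0
13⁻¹ ≡ 1 (mod 3), so k ≡ 1·2 ≡ 2 (mod 3).
x = 5 + 13·2 = 31.

31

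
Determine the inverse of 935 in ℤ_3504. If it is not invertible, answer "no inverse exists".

Extended Euclidean algorithm:
3504 = 3·935 + 699
935 = 1·699 + 236
699 = 2·236 + 227
236 = 1·227 + 9
227 = 25·9 + 2
9 = 4·2 + 1
2 = 2·1 + 0
Since gcd(935, 3504) = 1, back-substitute to write 1 as a combination:
1 = 9 − 4·2
1 = −4·227 + 101·9
1 = 101·236 − 105·227
1 = −105·699 + 311·236
1 = 311·935 − 416·699
1 = −416·3504 + 1559·935
So 935·1559 ≡ 1 (mod 3504).

1559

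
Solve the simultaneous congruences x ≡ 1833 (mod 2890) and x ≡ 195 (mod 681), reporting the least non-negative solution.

Write x = 1833 + 2890·k. Then 2890·k ≡ 195 − 1833 ≡ 405 (mod 681).
Need 2890⁻¹ mod 681. Extended Euclid on (681, 166):
681 = 4×166 + 17
166 = 9×17 + 13
17 = 1×13 + 4
13 = 3×4 + 1
4 = 4×1 + 0
Back-substitute:
1 = 13 − 3·4
1 = −3·17 + 4·13
1 = 4·166 − 39·17
1 = −39·681 + 160·166
2890⁻¹ ≡ 160 (mod 681), so k ≡ 160·405 ≡ 105 (mod 681).
x = 1833 + 2890·105 = 305283.

305283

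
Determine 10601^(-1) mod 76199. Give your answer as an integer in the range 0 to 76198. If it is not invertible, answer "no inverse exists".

41963

Extended Euclidean algorithm:
76199 = 7*10601 + 1992
10601 = 5*1992 + 641
1992 = 3*641 + 69
641 = 9*69 + 20
69 = 3*20 + 9
20 = 2*9 + 2
9 = 4*2 + 1
2 = 2*1 + 0
Since gcd(10601, 76199) = 1, back-substitute to write 1 as a combination:
1 = 9 − 4·2
1 = −4·20 + 9·9
1 = 9·69 − 31·20
1 = −31·641 + 288·69
1 = 288·1992 − 895·641
1 = −895·10601 + 4763·1992
1 = 4763·76199 − 34236·10601
Hence 10601⁻¹ ≡ -34236 ≡ 41963 (mod 76199).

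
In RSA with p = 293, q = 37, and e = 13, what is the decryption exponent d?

φ(n) = (p−1)(q−1) = 292·36 = 10512.
Need d with 13·d ≡ 1 (mod 10512). Apply the extended Euclidean algorithm:
10512 = 808×13 + 8
13 = 1×8 + 5
8 = 1×5 + 3
5 = 1×3 + 2
3 = 1×2 + 1
2 = 2×1 + 0
Back-substitute:
1 = 3 − 2
1 = −5 + 2·3
1 = 2·8 − 3·5
1 = −3·13 + 5·8
1 = 5·10512 − 4043·13
So 13·(-4043) ≡ 1 (mod 10512), hence d ≡ -4043 ≡ 6469 (mod 10512).

6469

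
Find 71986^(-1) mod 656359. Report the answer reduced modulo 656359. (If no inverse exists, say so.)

358232

Apply the Euclidean algorithm to 656359 and 71986:
656359 = 9*71986 + 8485
71986 = 8*8485 + 4106
8485 = 2*4106 + 273
4106 = 15*273 + 11
273 = 24*11 + 9
11 = 1*9 + 2
9 = 4*2 + 1
2 = 2*1 + 0
The gcd is 1. Working backward:
1 = 9 − 4·2
1 = −4·11 + 5·9
1 = 5·273 − 124·11
1 = −124·4106 + 1865·273
1 = 1865·8485 − 3854·4106
1 = −3854·71986 + 32697·8485
1 = 32697·656359 − 298127·71986
So 71986·(-298127) ≡ 1 (mod 656359), and -298127 ≡ 358232 (mod 656359).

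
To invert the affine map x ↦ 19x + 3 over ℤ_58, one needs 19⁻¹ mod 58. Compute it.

Run Euclid on (58, 19):
58 = 3*19 + 1
19 = 19*1 + 0
gcd = 1, so the inverse exists. Back-substitute:
1 = 58 − 3·19
Thus 19·(-3) ≡ 1 (mod 58); reducing, -3 mod 58 = 55.

55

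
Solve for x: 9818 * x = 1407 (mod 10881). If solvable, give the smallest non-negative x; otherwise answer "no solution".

First find gcd(9818, 10881):
10881 = 1·9818 + 1063
9818 = 9·1063 + 251
1063 = 4·251 + 59
251 = 4·59 + 15
59 = 3·15 + 14
15 = 1·14 + 1
14 = 14·1 + 0
gcd = 1, so a unique solution mod 10881 exists.
Back-substitute for the Bézout coefficients:
1 = 15 − 14
1 = −59 + 4·15
1 = 4·251 − 17·59
1 = −17·1063 + 72·251
1 = 72·9818 − 665·1063
1 = −665·10881 + 737·9818
So 9818·(737) ≡ 1 (mod 10881), giving 9818⁻¹ ≡ 737.
x ≡ 9818⁻¹·1407 ≡ 737·1407 ≡ 3264 (mod 10881).

3264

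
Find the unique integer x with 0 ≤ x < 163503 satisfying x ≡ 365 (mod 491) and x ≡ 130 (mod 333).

Write x = 365 + 491·k. Then 491·k ≡ 130 − 365 ≡ 98 (mod 333).
Need 491⁻¹ mod 333. Extended Euclid on (333, 158):
333 = 2·158 + 17
158 = 9·17 + 5
17 = 3·5 + 2
5 = 2·2 + 1
2 = 2·1 + 0
Back-substitute:
1 = 5 − 2·2
1 = −2·17 + 7·5
1 = 7·158 − 65·17
1 = −65·333 + 137·158
491⁻¹ ≡ 137 (mod 333), so k ≡ 137·98 ≡ 106 (mod 333).
x = 365 + 491·106 = 52411.

52411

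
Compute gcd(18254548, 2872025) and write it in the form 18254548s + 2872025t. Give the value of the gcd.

13

Apply Euclid's algorithm to 18254548 and 2872025:
18254548 = 6·2872025 + 1022398
2872025 = 2·1022398 + 827229
1022398 = 1·827229 + 195169
827229 = 4·195169 + 46553
195169 = 4·46553 + 8957
46553 = 5·8957 + 1768
8957 = 5·1768 + 117
1768 = 15·117 + 13
117 = 9·13 + 0
gcd(18254548, 2872025) = 13.
Express as a combination:
13 = 1768 − 15·117
13 = −15·8957 + 76·1768
13 = 76·46553 − 395·8957
13 = −395·195169 + 1656·46553
13 = 1656·827229 − 7019·195169
13 = −7019·1022398 + 8675·827229
13 = 8675·2872025 − 24369·1022398
13 = −24369·18254548 + 154889·2872025
So 13 = (-24369)·18254548 + (154889)·2872025.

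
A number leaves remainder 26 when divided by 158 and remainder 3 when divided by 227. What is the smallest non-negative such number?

Write x = 26 + 158·k. Then 158·k ≡ 3 − 26 ≡ 204 (mod 227).
Need 158⁻¹ mod 227. Extended Euclid on (227, 158):
227 = 1·158 + 69
158 = 2·69 + 20
69 = 3·20 + 9
20 = 2·9 + 2
9 = 4·2 + 1
2 = 2·1 + 0
Back-substitute:
1 = 9 − 4·2
1 = −4·20 + 9·9
1 = 9·69 − 31·20
1 = −31·158 + 71·69
1 = 71·227 − 102·158
158⁻¹ ≡ 125 (mod 227), so k ≡ 125·204 ≡ 76 (mod 227).
x = 26 + 158·76 = 12034.

12034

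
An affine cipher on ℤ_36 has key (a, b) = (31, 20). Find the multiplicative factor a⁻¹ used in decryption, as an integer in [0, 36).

7

Extended Euclidean algorithm:
36 = 1*31 + 5
31 = 6*5 + 1
5 = 5*1 + 0
gcd = 1, so the inverse exists. Back-substitute:
1 = 31 − 6·5
1 = −6·36 + 7·31
So 31·7 ≡ 1 (mod 36).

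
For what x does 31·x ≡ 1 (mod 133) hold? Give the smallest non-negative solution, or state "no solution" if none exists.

103

First find gcd(31, 133):
133 = 4*31 + 9
31 = 3*9 + 4
9 = 2*4 + 1
4 = 4*1 + 0
gcd = 1, so a unique solution mod 133 exists.
Back-substitute for the Bézout coefficients:
1 = 9 − 2·4
1 = −2·31 + 7·9
1 = 7·133 − 30·31
So 31·(-30) ≡ 1 (mod 133), giving 31⁻¹ ≡ 103.
x ≡ 31⁻¹·1 ≡ 103·1 ≡ 103 (mod 133).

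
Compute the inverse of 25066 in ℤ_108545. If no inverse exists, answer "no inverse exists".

Extended Euclidean algorithm:
108545 = 4×25066 + 8281
25066 = 3×8281 + 223
8281 = 37×223 + 30
223 = 7×30 + 13
30 = 2×13 + 4
13 = 3×4 + 1
4 = 4×1 + 0
Since gcd(25066, 108545) = 1, back-substitute to write 1 as a combination:
1 = 13 − 3·4
1 = −3·30 + 7·13
1 = 7·223 − 52·30
1 = −52·8281 + 1931·223
1 = 1931·25066 − 5845·8281
1 = −5845·108545 + 25311·25066
So 25066·25311 ≡ 1 (mod 108545).

25311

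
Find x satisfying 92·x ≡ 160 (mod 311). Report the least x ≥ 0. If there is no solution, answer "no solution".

164

First find gcd(92, 311):
311 = 3*92 + 35
92 = 2*35 + 22
35 = 1*22 + 13
22 = 1*13 + 9
13 = 1*9 + 4
9 = 2*4 + 1
4 = 4*1 + 0
gcd = 1, so a unique solution mod 311 exists.
Back-substitute for the Bézout coefficients:
1 = 9 − 2·4
1 = −2·13 + 3·9
1 = 3·22 − 5·13
1 = −5·35 + 8·22
1 = 8·92 − 21·35
1 = −21·311 + 71·92
So 92·(71) ≡ 1 (mod 311), giving 92⁻¹ ≡ 71.
x ≡ 92⁻¹·160 ≡ 71·160 ≡ 164 (mod 311).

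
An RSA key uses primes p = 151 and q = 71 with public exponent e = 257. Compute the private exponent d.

φ(n) = (p−1)(q−1) = 150·70 = 10500.
Need d with 257·d ≡ 1 (mod 10500). Apply the extended Euclidean algorithm:
10500 = 40*257 + 220
257 = 1*220 + 37
220 = 5*37 + 35
37 = 1*35 + 2
35 = 17*2 + 1
2 = 2*1 + 0
Back-substitute:
1 = 35 − 17·2
1 = −17·37 + 18·35
1 = 18·220 − 107·37
1 = −107·257 + 125·220
1 = 125·10500 − 5107·257
So 257·(-5107) ≡ 1 (mod 10500), hence d ≡ -5107 ≡ 5393 (mod 10500).

5393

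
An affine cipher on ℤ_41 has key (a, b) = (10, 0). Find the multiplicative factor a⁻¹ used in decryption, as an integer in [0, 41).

37

Run Euclid on (41, 10):
41 = 4*10 + 1
10 = 10*1 + 0
The gcd is 1. Working backward:
1 = 41 − 4·10
So 10·(-4) ≡ 1 (mod 41), and -4 ≡ 37 (mod 41).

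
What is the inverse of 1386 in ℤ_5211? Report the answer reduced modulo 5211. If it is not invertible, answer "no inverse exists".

no inverse exists

Compute gcd(1386, 5211):
5211 = 3×1386 + 1053
1386 = 1×1053 + 333
1053 = 3×333 + 54
333 = 6×54 + 9
54 = 6×9 + 0
The gcd is 9, not 1, hence no inverse exists.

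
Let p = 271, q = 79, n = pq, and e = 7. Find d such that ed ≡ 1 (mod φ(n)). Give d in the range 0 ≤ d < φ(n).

15043

φ(n) = (p−1)(q−1) = 270·78 = 21060.
Need d with 7·d ≡ 1 (mod 21060). Apply the extended Euclidean algorithm:
21060 = 3008×7 + 4
7 = 1×4 + 3
4 = 1×3 + 1
3 = 3×1 + 0
Back-substitute:
1 = 4 − 3
1 = −7 + 2·4
1 = 2·21060 − 6017·7
So 7·(-6017) ≡ 1 (mod 21060), hence d ≡ -6017 ≡ 15043 (mod 21060).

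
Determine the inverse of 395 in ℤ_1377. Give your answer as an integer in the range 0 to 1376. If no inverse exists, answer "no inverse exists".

Run Euclid on (1377, 395):
1377 = 3·395 + 192
395 = 2·192 + 11
192 = 17·11 + 5
11 = 2·5 + 1
5 = 5·1 + 0
Since gcd(395, 1377) = 1, back-substitute to write 1 as a combination:
1 = 11 − 2·5
1 = −2·192 + 35·11
1 = 35·395 − 72·192
1 = −72·1377 + 251·395
So 395·251 ≡ 1 (mod 1377).

251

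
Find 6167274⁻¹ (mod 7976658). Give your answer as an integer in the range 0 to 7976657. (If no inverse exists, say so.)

no inverse exists

Compute gcd(6167274, 7976658):
7976658 = 1·6167274 + 1809384
6167274 = 3·1809384 + 739122
1809384 = 2·739122 + 331140
739122 = 2·331140 + 76842
331140 = 4·76842 + 23772
76842 = 3·23772 + 5526
23772 = 4·5526 + 1668
5526 = 3·1668 + 522
1668 = 3·522 + 102
522 = 5·102 + 12
102 = 8·12 + 6
12 = 2·6 + 0
gcd(6167274, 7976658) = 6 ≠ 1, so 6167274 has no multiplicative inverse modulo 7976658.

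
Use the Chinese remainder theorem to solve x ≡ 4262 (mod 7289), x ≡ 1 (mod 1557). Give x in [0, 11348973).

Write x = 4262 + 7289·k. Then 7289·k ≡ 1 − 4262 ≡ 410 (mod 1557).
Need 7289⁻¹ mod 1557. Extended Euclid on (1557, 1061):
1557 = 1*1061 + 496
1061 = 2*496 + 69
496 = 7*69 + 13
69 = 5*13 + 4
13 = 3*4 + 1
4 = 4*1 + 0
Back-substitute:
1 = 13 − 3·4
1 = −3·69 + 16·13
1 = 16·496 − 115·69
1 = −115·1061 + 246·496
1 = 246·1557 − 361·1061
7289⁻¹ ≡ 1196 (mod 1557), so k ≡ 1196·410 ≡ 1462 (mod 1557).
x = 4262 + 7289·1462 = 10660780.

10660780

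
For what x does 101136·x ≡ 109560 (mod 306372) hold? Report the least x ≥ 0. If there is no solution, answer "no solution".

First find gcd(101136, 306372):
306372 = 3·101136 + 2964
101136 = 34·2964 + 360
2964 = 8·360 + 84
360 = 4·84 + 24
84 = 3·24 + 12
24 = 2·12 + 0
gcd = 12 and 12 | 109560, so solutions exist. Divide through by 12: 8428x ≡ 9130 (mod 25531).
Now find 8428⁻¹ mod 25531:
25531 = 3*8428 + 247
8428 = 34*247 + 30
247 = 8*30 + 7
30 = 4*7 + 2
7 = 3*2 + 1
2 = 2*1 + 0
Back-substitute:
1 = 7 − 3·2
1 = −3·30 + 13·7
1 = 13·247 − 107·30
1 = −107·8428 + 3651·247
1 = 3651·25531 − 11060·8428
So 8428·(-11060) ≡ 1 (mod 25531), i.e. 8428⁻¹ ≡ 14471.
Then x ≡ 14471·9130 ≡ 22836 (mod 25531); the smallest non-negative solution is x = 22836.

22836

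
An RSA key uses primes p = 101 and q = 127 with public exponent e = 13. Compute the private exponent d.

3877

φ(n) = (p−1)(q−1) = 100·126 = 12600.
Need d with 13·d ≡ 1 (mod 12600). Apply the extended Euclidean algorithm:
12600 = 969×13 + 3
13 = 4×3 + 1
3 = 3×1 + 0
Back-substitute:
1 = 13 − 4·3
1 = −4·12600 + 3877·13
So 13·3877 ≡ 1 (mod 12600), hence d = 3877.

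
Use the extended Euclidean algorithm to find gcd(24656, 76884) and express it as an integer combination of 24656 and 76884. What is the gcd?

4

Repeated division:
76884 = 3*24656 + 2916
24656 = 8*2916 + 1328
2916 = 2*1328 + 260
1328 = 5*260 + 28
260 = 9*28 + 8
28 = 3*8 + 4
8 = 2*4 + 0
gcd(24656, 76884) = 4.
Express as a combination:
4 = 28 − 3·8
4 = −3·260 + 28·28
4 = 28·1328 − 143·260
4 = −143·2916 + 314·1328
4 = 314·24656 − 2655·2916
4 = −2655·76884 + 8279·24656
So 4 = (-2655)·76884 + (8279)·24656.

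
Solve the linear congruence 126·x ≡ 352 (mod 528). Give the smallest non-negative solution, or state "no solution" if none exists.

no solution

gcd(126, 528):
528 = 4·126 + 24
126 = 5·24 + 6
24 = 4·6 + 0
gcd = 6, but 6 ∤ 352, so the congruence has no solution.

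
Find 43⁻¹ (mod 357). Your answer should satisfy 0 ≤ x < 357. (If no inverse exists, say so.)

274

Apply the Euclidean algorithm to 357 and 43:
357 = 8·43 + 13
43 = 3·13 + 4
13 = 3·4 + 1
4 = 4·1 + 0
The gcd is 1. Working backward:
1 = 13 − 3·4
1 = −3·43 + 10·13
1 = 10·357 − 83·43
So 43·(-83) ≡ 1 (mod 357), and -83 ≡ 274 (mod 357).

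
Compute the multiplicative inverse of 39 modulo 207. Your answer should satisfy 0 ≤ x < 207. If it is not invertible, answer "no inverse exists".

no inverse exists

Euclidean algorithm on 207, 39:
207 = 5·39 + 12
39 = 3·12 + 3
12 = 4·3 + 0
gcd(39, 207) = 3 ≠ 1, so 39 has no multiplicative inverse modulo 207.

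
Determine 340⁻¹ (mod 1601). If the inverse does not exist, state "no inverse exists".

Extended Euclidean algorithm:
1601 = 4·340 + 241
340 = 1·241 + 99
241 = 2·99 + 43
99 = 2·43 + 13
43 = 3·13 + 4
13 = 3·4 + 1
4 = 4·1 + 0
The gcd is 1. Working backward:
1 = 13 − 3·4
1 = −3·43 + 10·13
1 = 10·99 − 23·43
1 = −23·241 + 56·99
1 = 56·340 − 79·241
1 = −79·1601 + 372·340
So 340·372 ≡ 1 (mod 1601).

372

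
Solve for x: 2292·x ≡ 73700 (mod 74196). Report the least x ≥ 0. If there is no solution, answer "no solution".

gcd(2292, 74196):
74196 = 32·2292 + 852
2292 = 2·852 + 588
852 = 1·588 + 264
588 = 2·264 + 60
264 = 4·60 + 24
60 = 2·24 + 12
24 = 2·12 + 0
gcd = 12, but 12 ∤ 73700, so the congruence has no solution.

no solution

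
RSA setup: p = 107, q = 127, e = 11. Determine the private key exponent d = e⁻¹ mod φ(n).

φ(n) = (p−1)(q−1) = 106·126 = 13356.
Need d with 11·d ≡ 1 (mod 13356). Apply the extended Euclidean algorithm:
13356 = 1214·11 + 2
11 = 5·2 + 1
2 = 2·1 + 0
Back-substitute:
1 = 11 − 5·2
1 = −5·13356 + 6071·11
So 11·6071 ≡ 1 (mod 13356), hence d = 6071.

6071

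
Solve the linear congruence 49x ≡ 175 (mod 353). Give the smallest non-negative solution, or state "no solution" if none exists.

First find gcd(49, 353):
353 = 7·49 + 10
49 = 4·10 + 9
10 = 1·9 + 1
9 = 9·1 + 0
gcd = 1, so a unique solution mod 353 exists.
Back-substitute for the Bézout coefficients:
1 = 10 − 9
1 = −49 + 5·10
1 = 5·353 − 36·49
So 49·(-36) ≡ 1 (mod 353), giving 49⁻¹ ≡ 317.
x ≡ 49⁻¹·175 ≡ 317·175 ≡ 54 (mod 353).

54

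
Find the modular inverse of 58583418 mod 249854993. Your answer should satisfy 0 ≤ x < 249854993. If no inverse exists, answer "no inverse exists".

Apply the Euclidean algorithm to 249854993 and 58583418:
249854993 = 4·58583418 + 15521321
58583418 = 3·15521321 + 12019455
15521321 = 1·12019455 + 3501866
12019455 = 3·3501866 + 1513857
3501866 = 2·1513857 + 474152
1513857 = 3·474152 + 91401
474152 = 5·91401 + 17147
91401 = 5·17147 + 5666
17147 = 3·5666 + 149
5666 = 38·149 + 4
149 = 37·4 + 1
4 = 4·1 + 0
gcd = 1, so the inverse exists. Back-substitute:
1 = 149 − 37·4
1 = −37·5666 + 1407·149
1 = 1407·17147 − 4258·5666
1 = −4258·91401 + 22697·17147
1 = 22697·474152 − 117743·91401
1 = −117743·1513857 + 375926·474152
1 = 375926·3501866 − 869595·1513857
1 = −869595·12019455 + 2984711·3501866
1 = 2984711·15521321 − 3854306·12019455
1 = −3854306·58583418 + 14547629·15521321
1 = 14547629·249854993 − 62044822·58583418
So 58583418·(-62044822) ≡ 1 (mod 249854993), and -62044822 ≡ 187810171 (mod 249854993).

187810171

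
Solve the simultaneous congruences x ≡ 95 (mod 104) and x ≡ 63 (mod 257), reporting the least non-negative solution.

6231

Write x = 95 + 104·k. Then 104·k ≡ 63 − 95 ≡ 225 (mod 257).
Need 104⁻¹ mod 257. Extended Euclid on (257, 104):
257 = 2×104 + 49
104 = 2×49 + 6
49 = 8×6 + 1
6 = 6×1 + 0
Back-substitute:
1 = 49 − 8·6
1 = −8·104 + 17·49
1 = 17·257 − 42·104
104⁻¹ ≡ 215 (mod 257), so k ≡ 215·225 ≡ 59 (mod 257).
x = 95 + 104·59 = 6231.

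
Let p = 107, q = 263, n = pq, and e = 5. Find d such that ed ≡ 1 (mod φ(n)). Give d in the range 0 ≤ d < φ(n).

φ(n) = (p−1)(q−1) = 106·262 = 27772.
Need d with 5·d ≡ 1 (mod 27772). Apply the extended Euclidean algorithm:
27772 = 5554×5 + 2
5 = 2×2 + 1
2 = 2×1 + 0
Back-substitute:
1 = 5 − 2·2
1 = −2·27772 + 11109·5
So 5·11109 ≡ 1 (mod 27772), hence d = 11109.

11109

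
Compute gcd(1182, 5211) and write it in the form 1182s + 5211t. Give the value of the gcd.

3

Apply Euclid's algorithm to 5211 and 1182:
5211 = 4×1182 + 483
1182 = 2×483 + 216
483 = 2×216 + 51
216 = 4×51 + 12
51 = 4×12 + 3
12 = 4×3 + 0
gcd(1182, 5211) = 3.
Express as a combination:
3 = 51 − 4·12
3 = −4·216 + 17·51
3 = 17·483 − 38·216
3 = −38·1182 + 93·483
3 = 93·5211 − 410·1182
So 3 = (93)·5211 + (-410)·1182.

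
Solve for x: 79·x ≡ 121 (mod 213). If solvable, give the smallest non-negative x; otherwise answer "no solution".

First find gcd(79, 213):
213 = 2×79 + 55
79 = 1×55 + 24
55 = 2×24 + 7
24 = 3×7 + 3
7 = 2×3 + 1
3 = 3×1 + 0
gcd = 1, so a unique solution mod 213 exists.
Back-substitute for the Bézout coefficients:
1 = 7 − 2·3
1 = −2·24 + 7·7
1 = 7·55 − 16·24
1 = −16·79 + 23·55
1 = 23·213 − 62·79
So 79·(-62) ≡ 1 (mod 213), giving 79⁻¹ ≡ 151.
x ≡ 79⁻¹·121 ≡ 151·121 ≡ 166 (mod 213).

166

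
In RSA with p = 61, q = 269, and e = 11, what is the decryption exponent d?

8771

φ(n) = (p−1)(q−1) = 60·268 = 16080.
Need d with 11·d ≡ 1 (mod 16080). Apply the extended Euclidean algorithm:
16080 = 1461×11 + 9
11 = 1×9 + 2
9 = 4×2 + 1
2 = 2×1 + 0
Back-substitute:
1 = 9 − 4·2
1 = −4·11 + 5·9
1 = 5·16080 − 7309·11
So 11·(-7309) ≡ 1 (mod 16080), hence d ≡ -7309 ≡ 8771 (mod 16080).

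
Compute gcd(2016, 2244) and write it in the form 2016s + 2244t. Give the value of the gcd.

Apply Euclid's algorithm to 2244 and 2016:
2244 = 1×2016 + 228
2016 = 8×228 + 192
228 = 1×192 + 36
192 = 5×36 + 12
36 = 3×12 + 0
gcd(2016, 2244) = 12.
Back-substituting:
12 = 192 − 5·36
12 = −5·228 + 6·192
12 = 6·2016 − 53·228
12 = −53·2244 + 59·2016
So 12 = (-53)·2244 + (59)·2016.

12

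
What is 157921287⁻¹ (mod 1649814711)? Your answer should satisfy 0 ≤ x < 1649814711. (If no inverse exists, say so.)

no inverse exists

Compute gcd(157921287, 1649814711):
1649814711 = 10·157921287 + 70601841
157921287 = 2·70601841 + 16717605
70601841 = 4·16717605 + 3731421
16717605 = 4·3731421 + 1791921
3731421 = 2·1791921 + 147579
1791921 = 12·147579 + 20973
147579 = 7·20973 + 768
20973 = 27·768 + 237
768 = 3·237 + 57
237 = 4·57 + 9
57 = 6·9 + 3
9 = 3·3 + 0
Since gcd = 3 > 1, 157921287 is not a unit mod 1649814711.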